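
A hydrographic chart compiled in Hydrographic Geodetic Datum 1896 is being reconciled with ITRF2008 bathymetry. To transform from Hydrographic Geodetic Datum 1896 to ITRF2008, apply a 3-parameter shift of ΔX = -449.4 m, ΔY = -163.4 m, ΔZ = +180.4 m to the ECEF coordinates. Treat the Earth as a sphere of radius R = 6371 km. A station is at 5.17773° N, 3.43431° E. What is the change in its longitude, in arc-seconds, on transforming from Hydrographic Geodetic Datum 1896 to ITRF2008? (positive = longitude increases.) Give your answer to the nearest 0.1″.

sin φ = 0.090245, cos φ = 0.995920, sin λ = 0.059904, cos λ = 0.998204.
East component: ΔE = −sin λ·ΔX + cos λ·ΔY = −(0.059904)(-449.4) + (0.998204)(-163.4) = -136.19 m.
1° of latitude spans πR/180 = 111195 m; at latitude φ, 1° of longitude spans that × cos φ = 110741.2 m, so Δλ = -136.19 / 110741.2 × 3600 = -4.427″.

Δλ = -4.4″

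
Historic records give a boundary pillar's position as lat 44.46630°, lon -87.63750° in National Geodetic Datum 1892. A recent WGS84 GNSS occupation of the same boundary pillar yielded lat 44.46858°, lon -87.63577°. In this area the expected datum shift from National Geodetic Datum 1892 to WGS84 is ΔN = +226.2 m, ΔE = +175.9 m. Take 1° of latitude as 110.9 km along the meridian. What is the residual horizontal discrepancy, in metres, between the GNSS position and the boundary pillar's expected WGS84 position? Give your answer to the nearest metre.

47 m

Observed coordinate differences: Δφ = +0.00228°, Δλ = +0.00173°.
Converting to metres (1° lat = 110900 m, cos φ = 0.713663): observed ΔN = 252.9 m, observed ΔE = 136.9 m.
Subtracting the expected shift leaves a residual of 252.9 − (226.2) = 26.7 m north and 136.9 − (175.9) = -39.0 m east.
Residual distance = √(26.7² + (-39.0)²) = 47.2 m.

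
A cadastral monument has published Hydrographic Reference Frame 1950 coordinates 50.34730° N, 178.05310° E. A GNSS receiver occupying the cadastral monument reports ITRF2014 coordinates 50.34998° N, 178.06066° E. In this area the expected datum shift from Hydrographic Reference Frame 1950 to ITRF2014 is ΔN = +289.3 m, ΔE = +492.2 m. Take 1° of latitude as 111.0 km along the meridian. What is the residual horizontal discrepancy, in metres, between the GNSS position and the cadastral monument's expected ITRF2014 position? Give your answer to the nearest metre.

44 m

Observed coordinate differences: Δφ = +0.00268°, Δλ = +0.00756°.
Converting to metres (1° lat = 111000 m, cos φ = 0.638132): observed ΔN = 297.5 m, observed ΔE = 535.5 m.
Subtracting the expected shift leaves a residual of 297.5 − (289.3) = 8.2 m north and 535.5 − (492.2) = 43.3 m east.
Residual distance = √(8.2² + 43.3²) = 44.1 m.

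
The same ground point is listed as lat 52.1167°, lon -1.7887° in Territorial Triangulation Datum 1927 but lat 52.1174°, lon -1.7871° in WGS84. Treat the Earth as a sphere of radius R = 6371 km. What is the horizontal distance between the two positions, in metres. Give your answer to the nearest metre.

134 m

Δφ = 52.1174° − 52.1167° = +0.0007°; Δλ = -1.7871° − -1.7887° = +0.0016°.
1° along a meridian = πR/180 = 111195 m.
ΔN = Δφ × 111195 = 77.8 m; ΔE = Δλ × 111195 × cos(52.1167°) = +0.0016 × 111195 × 0.614055 = 109.2 m.
Distance = √(ΔE² + ΔN²) = √(109.2² + 77.8²) = 134.1 m.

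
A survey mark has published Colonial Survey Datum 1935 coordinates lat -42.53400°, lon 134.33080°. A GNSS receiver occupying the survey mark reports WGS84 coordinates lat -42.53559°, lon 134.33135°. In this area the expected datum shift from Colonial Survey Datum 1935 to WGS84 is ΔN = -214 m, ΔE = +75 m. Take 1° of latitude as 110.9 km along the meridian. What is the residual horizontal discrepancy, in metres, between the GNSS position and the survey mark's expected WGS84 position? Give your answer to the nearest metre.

Observed coordinate differences: Δφ = -0.00159°, Δλ = +0.00055°.
Converting to metres (1° lat = 110900 m, cos φ = 0.736876): observed ΔN = -176.3 m, observed ΔE = 44.9 m.
Subtracting the expected shift leaves a residual of -176.3 − (-214) = 37.7 m north and 44.9 − (75) = -30.1 m east.
Residual distance = √(37.7² + (-30.1)²) = 48.2 m.

48 m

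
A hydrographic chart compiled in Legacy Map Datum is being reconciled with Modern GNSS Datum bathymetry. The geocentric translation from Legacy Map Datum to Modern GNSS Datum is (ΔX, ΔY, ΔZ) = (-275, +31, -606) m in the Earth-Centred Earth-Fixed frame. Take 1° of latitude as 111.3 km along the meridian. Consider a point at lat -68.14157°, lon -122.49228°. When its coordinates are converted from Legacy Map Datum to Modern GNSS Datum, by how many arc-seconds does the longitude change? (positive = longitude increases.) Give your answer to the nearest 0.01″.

sin φ = -0.928107, cos φ = 0.372315, sin λ = -0.843464, cos λ = -0.537186.
East component: ΔE = −sin λ·ΔX + cos λ·ΔY = −(-0.843464)(-275) + (-0.537186)(31) = -248.61 m.
1° of latitude spans 111300 m; at latitude φ, 1° of longitude spans that × cos φ = 41438.6 m, so Δλ = -248.61 / 41438.6 × 3600 = -21.598″.

Δλ = -21.60″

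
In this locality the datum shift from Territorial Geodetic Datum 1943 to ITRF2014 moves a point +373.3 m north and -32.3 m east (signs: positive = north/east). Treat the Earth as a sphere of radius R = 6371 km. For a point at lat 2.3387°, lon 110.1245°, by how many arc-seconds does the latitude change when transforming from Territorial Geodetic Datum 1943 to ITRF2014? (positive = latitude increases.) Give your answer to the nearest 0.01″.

On a sphere of radius R, 1 rad of latitude = R, so Δφ = ΔN / R = 373.3 / 6371000 = 5.8594e-05 rad = 12.086″.

Δφ = 12.09″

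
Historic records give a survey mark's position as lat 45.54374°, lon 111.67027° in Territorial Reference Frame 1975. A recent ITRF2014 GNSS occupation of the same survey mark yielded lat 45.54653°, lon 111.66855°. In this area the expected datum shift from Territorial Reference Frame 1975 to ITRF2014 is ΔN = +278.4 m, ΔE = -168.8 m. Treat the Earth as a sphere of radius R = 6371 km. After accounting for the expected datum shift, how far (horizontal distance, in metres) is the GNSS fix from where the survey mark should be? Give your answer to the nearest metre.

47 m

Observed coordinate differences: Δφ = +0.00279°, Δλ = -0.00172°.
Converting to metres (1° lat = 111195 m, cos φ = 0.700365): observed ΔN = 310.2 m, observed ΔE = -133.9 m.
Subtracting the expected shift leaves a residual of 310.2 − (278.4) = 31.8 m north and -133.9 − (-168.8) = 34.9 m east.
Residual distance = √(31.8² + 34.9²) = 47.2 m.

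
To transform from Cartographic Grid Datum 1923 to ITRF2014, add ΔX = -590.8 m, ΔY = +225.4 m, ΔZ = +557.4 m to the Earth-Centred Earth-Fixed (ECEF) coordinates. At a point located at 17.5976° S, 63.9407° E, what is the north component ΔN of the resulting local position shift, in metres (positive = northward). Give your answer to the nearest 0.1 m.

At φ = -17.5976°, λ = 63.9407°: sin φ = -0.302330, cos φ = 0.953203, sin λ = 0.898340, cos λ = 0.439301.
ΔN = −sin φ cos λ·ΔX − sin φ sin λ·ΔY + cos φ·ΔZ = −(-0.302330)(0.439301)(-590.8) − (-0.302330)(0.898340)(225.4) + (0.953203)(557.4) = 514.07 m.

ΔN = 514.1 m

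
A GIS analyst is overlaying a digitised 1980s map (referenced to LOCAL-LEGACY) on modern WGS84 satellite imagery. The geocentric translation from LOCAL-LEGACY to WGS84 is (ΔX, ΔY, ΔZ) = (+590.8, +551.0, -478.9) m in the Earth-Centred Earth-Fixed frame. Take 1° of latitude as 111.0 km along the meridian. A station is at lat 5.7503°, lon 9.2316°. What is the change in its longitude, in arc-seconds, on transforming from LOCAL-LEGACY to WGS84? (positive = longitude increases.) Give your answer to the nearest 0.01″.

Δλ = 14.64″

sin φ = 0.100193, cos φ = 0.994968, sin λ = 0.160426, cos λ = 0.987048.
East component: ΔE = −sin λ·ΔX + cos λ·ΔY = −(0.160426)(590.8) + (0.987048)(551.0) = 449.08 m.
1° of latitude spans 111000 m; at latitude φ, 1° of longitude spans that × cos φ = 110441.4 m, so Δλ = 449.08 / 110441.4 × 3600 = 14.639″.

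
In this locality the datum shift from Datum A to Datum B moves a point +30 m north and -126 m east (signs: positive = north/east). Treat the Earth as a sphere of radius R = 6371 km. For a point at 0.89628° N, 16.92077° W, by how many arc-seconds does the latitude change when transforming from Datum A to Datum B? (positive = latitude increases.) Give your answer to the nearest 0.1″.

Δφ = 1.0″

On a sphere of radius R, 1 rad of latitude = R, so Δφ = ΔN / R = 30.0 / 6371000 = 4.7088e-06 rad = 0.971″.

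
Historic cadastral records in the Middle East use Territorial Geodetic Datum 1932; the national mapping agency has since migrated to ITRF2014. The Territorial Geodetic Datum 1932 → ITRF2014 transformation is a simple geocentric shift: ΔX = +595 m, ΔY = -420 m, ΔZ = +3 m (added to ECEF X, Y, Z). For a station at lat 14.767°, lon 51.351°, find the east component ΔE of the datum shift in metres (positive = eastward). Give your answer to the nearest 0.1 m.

The local east axis at (φ, λ) is (−sin λ, cos λ, 0), so ΔE = −sin(51.351°)·595 + cos(51.351°)·(-420) = -727.00 m.

ΔE = -727.0 m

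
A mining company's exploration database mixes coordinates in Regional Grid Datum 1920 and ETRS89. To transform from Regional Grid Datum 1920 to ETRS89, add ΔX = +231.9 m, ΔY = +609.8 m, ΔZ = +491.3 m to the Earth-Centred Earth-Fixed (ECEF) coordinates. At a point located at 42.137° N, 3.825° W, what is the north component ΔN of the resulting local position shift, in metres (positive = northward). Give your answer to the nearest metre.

At φ = 42.137°, λ = -3.825°: sin φ = 0.670906, cos φ = 0.741543, sin λ = -0.066709, cos λ = 0.997772.
ΔN = −sin φ cos λ·ΔX − sin φ sin λ·ΔY + cos φ·ΔZ = −(0.670906)(0.997772)(231.9) − (0.670906)(-0.066709)(609.8) + (0.741543)(491.3) = 236.38 m.

ΔN = 236 m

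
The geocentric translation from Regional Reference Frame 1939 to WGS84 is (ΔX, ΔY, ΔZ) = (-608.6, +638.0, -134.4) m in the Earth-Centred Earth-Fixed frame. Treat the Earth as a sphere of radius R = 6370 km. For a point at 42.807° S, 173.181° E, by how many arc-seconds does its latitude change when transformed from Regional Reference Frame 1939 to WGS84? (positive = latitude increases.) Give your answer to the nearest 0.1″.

sin φ = -0.679531, cos φ = 0.733647, sin λ = 0.118733, cos λ = -0.992926.
North component: ΔN = −sin φ cos λ·ΔX − sin φ sin λ·ΔY + cos φ·ΔZ = −(-0.679531)(-0.992926)(-608.6) − (-0.679531)(0.118733)(638.0) + (0.733647)(-134.4) = 363.51 m.
1° of latitude spans πR/180 = 111177 m, so Δφ = 363.51 / 111177 × 3600 = 11.771″.

Δφ = 11.8″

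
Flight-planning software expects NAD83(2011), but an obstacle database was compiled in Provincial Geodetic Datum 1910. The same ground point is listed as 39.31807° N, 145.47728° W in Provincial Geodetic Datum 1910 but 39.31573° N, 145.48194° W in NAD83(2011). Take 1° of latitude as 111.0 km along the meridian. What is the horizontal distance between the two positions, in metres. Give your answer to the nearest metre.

477 m

Δφ = 39.31573° − 39.31807° = -0.00234°; Δλ = -145.48194° − -145.47728° = -0.00466°.
ΔN = Δφ × 111000 = -259.7 m; ΔE = Δλ × 111000 × cos(39.31807°) = -0.00466 × 111000 × 0.773640 = -400.2 m.
Distance = √(ΔE² + ΔN²) = √((-400.2)² + (-259.7)²) = 477.1 m.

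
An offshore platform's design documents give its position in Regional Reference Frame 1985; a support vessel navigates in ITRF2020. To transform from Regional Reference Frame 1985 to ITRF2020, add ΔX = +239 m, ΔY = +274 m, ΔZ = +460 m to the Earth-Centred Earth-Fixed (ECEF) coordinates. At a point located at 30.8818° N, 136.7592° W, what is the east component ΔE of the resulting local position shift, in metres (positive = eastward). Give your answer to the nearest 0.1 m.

ΔE = -35.9 m

The local east axis at (φ, λ) is (−sin λ, cos λ, 0), so ΔE = −sin(-136.7592°)·239 + cos(-136.7592°)·274 = -35.87 m.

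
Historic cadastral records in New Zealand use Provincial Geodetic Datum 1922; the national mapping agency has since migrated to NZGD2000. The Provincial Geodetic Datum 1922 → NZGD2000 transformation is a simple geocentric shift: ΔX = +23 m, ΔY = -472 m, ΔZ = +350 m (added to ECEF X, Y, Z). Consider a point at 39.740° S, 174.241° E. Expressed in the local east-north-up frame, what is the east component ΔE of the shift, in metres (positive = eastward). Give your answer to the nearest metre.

ΔE = 467 m

At φ = -39.740°, λ = 174.241°: sin φ = -0.639305, cos φ = 0.768953, sin λ = 0.100344, cos λ = -0.994953.
ΔE = −sin λ·ΔX + cos λ·ΔY = −(0.100344)·(23) + (-0.994953)·(-472) = 467.31 m.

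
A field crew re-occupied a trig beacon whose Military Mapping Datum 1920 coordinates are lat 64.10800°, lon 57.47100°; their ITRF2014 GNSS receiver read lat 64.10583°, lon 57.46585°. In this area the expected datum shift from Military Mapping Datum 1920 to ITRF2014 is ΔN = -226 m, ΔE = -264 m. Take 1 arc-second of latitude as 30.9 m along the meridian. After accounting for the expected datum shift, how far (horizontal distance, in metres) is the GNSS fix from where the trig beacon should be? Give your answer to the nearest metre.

Observed coordinate differences: Δφ = -0.00217°, Δλ = -0.00515°.
Converting to metres (1° lat = 111240 m, cos φ = 0.436676): observed ΔN = -241.4 m, observed ΔE = -250.2 m.
Subtracting the expected shift leaves a residual of -241.4 − (-226) = -15.4 m north and -250.2 − (-264) = 13.8 m east.
Residual distance = √((-15.4)² + 13.8²) = 20.7 m.

21 m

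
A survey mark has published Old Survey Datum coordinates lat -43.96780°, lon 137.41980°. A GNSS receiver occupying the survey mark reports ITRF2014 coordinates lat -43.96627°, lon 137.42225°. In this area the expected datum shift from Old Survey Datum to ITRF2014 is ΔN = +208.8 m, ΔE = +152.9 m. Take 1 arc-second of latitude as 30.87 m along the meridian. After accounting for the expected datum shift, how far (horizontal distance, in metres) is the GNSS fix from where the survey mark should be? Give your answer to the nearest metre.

58 m

Observed coordinate differences: Δφ = +0.00153°, Δλ = +0.00245°.
Converting to metres (1° lat = 111132 m, cos φ = 0.719730): observed ΔN = 170.0 m, observed ΔE = 196.0 m.
Subtracting the expected shift leaves a residual of 170.0 − (208.8) = -38.8 m north and 196.0 − (152.9) = 43.1 m east.
Residual distance = √((-38.8)² + 43.1²) = 57.9 m.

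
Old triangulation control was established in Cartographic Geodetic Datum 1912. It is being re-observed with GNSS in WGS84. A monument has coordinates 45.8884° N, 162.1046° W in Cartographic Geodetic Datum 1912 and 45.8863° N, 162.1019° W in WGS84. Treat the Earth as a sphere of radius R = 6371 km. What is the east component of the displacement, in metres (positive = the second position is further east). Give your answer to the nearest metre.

ΔE = 209 m

Δφ = 45.8863° − 45.8884° = -0.0021°; Δλ = -162.1019° − -162.1046° = +0.0027°.
1° along a meridian = πR/180 = 111195 m.
ΔN = Δφ × 111195 = -233.5 m; ΔE = Δλ × 111195 × cos(45.8884°) = +0.0027 × 111195 × 0.696058 = 209.0 m.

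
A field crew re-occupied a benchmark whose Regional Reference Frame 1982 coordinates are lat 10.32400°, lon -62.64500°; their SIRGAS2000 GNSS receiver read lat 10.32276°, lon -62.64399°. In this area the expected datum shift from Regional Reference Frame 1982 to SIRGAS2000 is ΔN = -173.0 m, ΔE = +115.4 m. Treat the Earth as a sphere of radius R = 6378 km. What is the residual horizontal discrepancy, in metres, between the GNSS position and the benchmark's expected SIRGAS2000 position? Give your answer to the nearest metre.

35 m

Observed coordinate differences: Δφ = -0.00124°, Δλ = +0.00101°.
Converting to metres (1° lat = 111317 m, cos φ = 0.983810): observed ΔN = -138.0 m, observed ΔE = 110.6 m.
Subtracting the expected shift leaves a residual of -138.0 − (-173.0) = 35.0 m north and 110.6 − (115.4) = -4.8 m east.
Residual distance = √(35.0² + (-4.8)²) = 35.3 m.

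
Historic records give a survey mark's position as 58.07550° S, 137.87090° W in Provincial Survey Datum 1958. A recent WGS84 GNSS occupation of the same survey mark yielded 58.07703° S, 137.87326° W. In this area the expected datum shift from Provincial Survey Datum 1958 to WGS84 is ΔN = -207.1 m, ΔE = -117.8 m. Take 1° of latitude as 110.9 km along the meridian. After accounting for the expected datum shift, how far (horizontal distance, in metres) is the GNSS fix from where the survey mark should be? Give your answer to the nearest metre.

43 m

Observed coordinate differences: Δφ = -0.00153°, Δλ = -0.00236°.
Converting to metres (1° lat = 110900 m, cos φ = 0.528801): observed ΔN = -169.7 m, observed ΔE = -138.4 m.
Subtracting the expected shift leaves a residual of -169.7 − (-207.1) = 37.4 m north and -138.4 − (-117.8) = -20.6 m east.
Residual distance = √(37.4² + (-20.6)²) = 42.7 m.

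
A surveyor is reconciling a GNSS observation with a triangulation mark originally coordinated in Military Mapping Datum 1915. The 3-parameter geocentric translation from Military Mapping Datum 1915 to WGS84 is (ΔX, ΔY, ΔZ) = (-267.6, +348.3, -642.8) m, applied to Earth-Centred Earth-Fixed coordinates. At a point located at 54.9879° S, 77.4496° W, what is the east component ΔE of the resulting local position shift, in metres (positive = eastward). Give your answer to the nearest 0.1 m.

At φ = -54.9879°, λ = -77.4496°: sin φ = -0.819031, cos φ = 0.573749, sin λ = -0.976105, cos λ = 0.217298.
ΔE = −sin λ·ΔX + cos λ·ΔY = −(-0.976105)·(-267.6) + (0.217298)·(348.3) = -185.52 m.

ΔE = -185.5 m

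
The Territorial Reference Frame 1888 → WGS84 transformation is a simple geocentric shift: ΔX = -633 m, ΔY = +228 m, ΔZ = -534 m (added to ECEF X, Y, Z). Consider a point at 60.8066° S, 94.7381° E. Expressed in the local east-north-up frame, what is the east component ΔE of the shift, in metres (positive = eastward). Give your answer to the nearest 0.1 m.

The local east axis at (φ, λ) is (−sin λ, cos λ, 0), so ΔE = −sin(94.7381°)·(-633) + cos(94.7381°)·228 = 612.00 m.

ΔE = 612.0 m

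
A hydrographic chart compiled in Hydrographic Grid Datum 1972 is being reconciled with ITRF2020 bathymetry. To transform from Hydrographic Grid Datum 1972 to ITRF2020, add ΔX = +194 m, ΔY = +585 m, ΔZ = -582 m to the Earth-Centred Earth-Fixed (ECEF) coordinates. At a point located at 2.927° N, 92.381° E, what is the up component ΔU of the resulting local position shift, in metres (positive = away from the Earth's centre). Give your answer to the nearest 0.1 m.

The local up (radial) axis is (cos φ cos λ, cos φ sin λ, sin φ), giving ΔU = -8.049 + 583.732 − 29.719 = 545.96 m.

ΔU = 546.0 m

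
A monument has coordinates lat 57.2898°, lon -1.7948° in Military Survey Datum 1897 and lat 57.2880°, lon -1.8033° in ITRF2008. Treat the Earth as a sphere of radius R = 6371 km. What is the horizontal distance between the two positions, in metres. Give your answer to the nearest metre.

Δφ = 57.2880° − 57.2898° = -0.0018°; Δλ = -1.8033° − -1.7948° = -0.0085°.
1° along a meridian = πR/180 = 111195 m.
ΔN = Δφ × 111195 = -200.2 m; ΔE = Δλ × 111195 × cos(57.2898°) = -0.0085 × 111195 × 0.540390 = -510.8 m.
Distance = √(ΔE² + ΔN²) = √((-510.8)² + (-200.2)²) = 548.6 m.

549 m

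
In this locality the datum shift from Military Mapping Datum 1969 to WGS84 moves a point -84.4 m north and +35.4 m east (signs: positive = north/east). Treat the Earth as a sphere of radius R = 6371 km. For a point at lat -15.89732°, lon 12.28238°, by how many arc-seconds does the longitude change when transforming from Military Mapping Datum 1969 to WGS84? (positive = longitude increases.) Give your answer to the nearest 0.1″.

Δλ = 1.2″

At latitude -15.89732°, cos φ = 0.961754.
One radian of longitude at latitude φ spans R cos φ, so Δλ = ΔE / (R cos φ) = 35.4 / (6371000 × 0.961754) = 5.7774e-06 rad = 1.192″.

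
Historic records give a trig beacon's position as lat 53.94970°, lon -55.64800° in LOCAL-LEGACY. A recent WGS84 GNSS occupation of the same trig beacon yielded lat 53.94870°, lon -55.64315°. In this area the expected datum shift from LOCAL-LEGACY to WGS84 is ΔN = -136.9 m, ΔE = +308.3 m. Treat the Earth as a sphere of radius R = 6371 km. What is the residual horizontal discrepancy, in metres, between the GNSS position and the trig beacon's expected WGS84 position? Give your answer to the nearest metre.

Observed coordinate differences: Δφ = -0.00100°, Δλ = +0.00485°.
Converting to metres (1° lat = 111195 m, cos φ = 0.588495): observed ΔN = -111.2 m, observed ΔE = 317.4 m.
Subtracting the expected shift leaves a residual of -111.2 − (-136.9) = 25.7 m north and 317.4 − (308.3) = 9.1 m east.
Residual distance = √(25.7² + 9.1²) = 27.3 m.

27 m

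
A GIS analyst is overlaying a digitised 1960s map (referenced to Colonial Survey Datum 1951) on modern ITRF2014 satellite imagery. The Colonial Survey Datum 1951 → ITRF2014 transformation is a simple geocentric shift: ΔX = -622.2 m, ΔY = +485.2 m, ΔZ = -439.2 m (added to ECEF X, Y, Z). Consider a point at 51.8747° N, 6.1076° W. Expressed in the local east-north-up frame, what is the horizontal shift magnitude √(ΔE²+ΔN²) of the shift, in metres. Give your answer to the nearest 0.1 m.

488.7 m

At φ = 51.8747°, λ = -6.1076°: sin φ = 0.786662, cos φ = 0.617383, sin λ = -0.106396, cos λ = 0.994324.
ΔE = −sin λ·ΔX + cos λ·ΔY = −(-0.106396)·(-622.2) + (0.994324)·(485.2) = 416.25 m.
ΔN = −sin φ cos λ·ΔX − sin φ sin λ·ΔY + cos φ·ΔZ = −(0.786662)(0.994324)(-622.2) − (0.786662)(-0.106396)(485.2) + (0.617383)(-439.2) = 256.14 m.
Horizontal magnitude = √(ΔE² + ΔN²) = √(416.25² + 256.14²) = 488.74 m.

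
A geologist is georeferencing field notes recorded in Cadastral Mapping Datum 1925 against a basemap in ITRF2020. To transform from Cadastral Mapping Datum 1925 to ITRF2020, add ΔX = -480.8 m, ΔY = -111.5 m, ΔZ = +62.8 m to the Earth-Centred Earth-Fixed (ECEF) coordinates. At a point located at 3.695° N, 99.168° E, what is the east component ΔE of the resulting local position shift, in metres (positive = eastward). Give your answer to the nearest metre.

ΔE = 492 m

The local east axis at (φ, λ) is (−sin λ, cos λ, 0), so ΔE = −sin(99.168°)·(-480.8) + cos(99.168°)·(-111.5) = 492.42 m.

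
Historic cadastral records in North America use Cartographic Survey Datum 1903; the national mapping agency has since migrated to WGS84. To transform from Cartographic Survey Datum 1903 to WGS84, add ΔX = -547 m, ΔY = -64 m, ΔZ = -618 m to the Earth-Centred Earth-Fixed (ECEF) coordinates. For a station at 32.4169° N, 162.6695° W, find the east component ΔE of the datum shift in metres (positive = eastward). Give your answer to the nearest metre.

The local east axis at (φ, λ) is (−sin λ, cos λ, 0), so ΔE = −sin(-162.6695°)·(-547) + cos(-162.6695°)·(-64) = -101.85 m.

ΔE = -102 m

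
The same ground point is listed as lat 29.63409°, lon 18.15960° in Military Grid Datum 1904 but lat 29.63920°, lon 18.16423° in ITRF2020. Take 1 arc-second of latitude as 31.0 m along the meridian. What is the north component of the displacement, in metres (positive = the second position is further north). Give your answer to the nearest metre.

Δφ = 29.63920° − 29.63409° = +0.00511°; Δλ = 18.16423° − 18.15960° = +0.00463°.
1° of latitude = 3600 × 31.00 = 111600 m.
ΔN = Δφ × 111600 = 570.3 m; ΔE = Δλ × 111600 × cos(29.63409°) = +0.00463 × 111600 × 0.869201 = 449.1 m.

ΔN = 570 m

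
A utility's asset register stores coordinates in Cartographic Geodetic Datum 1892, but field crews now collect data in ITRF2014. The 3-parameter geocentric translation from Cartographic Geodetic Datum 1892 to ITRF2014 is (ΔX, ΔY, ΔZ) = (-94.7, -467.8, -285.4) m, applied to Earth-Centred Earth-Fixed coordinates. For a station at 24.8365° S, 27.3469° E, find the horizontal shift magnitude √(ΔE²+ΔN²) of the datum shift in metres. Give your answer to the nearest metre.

The local east axis at (φ, λ) is (−sin λ, cos λ, 0), so ΔE = −sin(27.3469°)·(-94.7) + cos(27.3469°)·(-467.8) = -372.02 m.
The local north axis is (−sin φ cos λ, −sin φ sin λ, cos φ), giving ΔN = -35.331 − 90.263 − 259.003 = -384.60 m.
Horizontal magnitude = √(ΔE² + ΔN²) = √((-372.02)² + (-384.60)²) = 535.08 m.

535 m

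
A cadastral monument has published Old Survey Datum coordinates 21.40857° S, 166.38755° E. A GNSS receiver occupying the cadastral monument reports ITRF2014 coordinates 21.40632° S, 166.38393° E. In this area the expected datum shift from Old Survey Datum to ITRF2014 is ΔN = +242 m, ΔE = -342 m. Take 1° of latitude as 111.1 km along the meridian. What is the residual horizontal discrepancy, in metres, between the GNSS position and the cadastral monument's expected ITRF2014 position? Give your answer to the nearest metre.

33 m

Observed coordinate differences: Δφ = +0.00225°, Δλ = -0.00362°.
Converting to metres (1° lat = 111100 m, cos φ = 0.931001): observed ΔN = 250.0 m, observed ΔE = -374.4 m.
Subtracting the expected shift leaves a residual of 250.0 − (242) = 8.0 m north and -374.4 − (-342) = -32.4 m east.
Residual distance = √(8.0² + (-32.4)²) = 33.4 m.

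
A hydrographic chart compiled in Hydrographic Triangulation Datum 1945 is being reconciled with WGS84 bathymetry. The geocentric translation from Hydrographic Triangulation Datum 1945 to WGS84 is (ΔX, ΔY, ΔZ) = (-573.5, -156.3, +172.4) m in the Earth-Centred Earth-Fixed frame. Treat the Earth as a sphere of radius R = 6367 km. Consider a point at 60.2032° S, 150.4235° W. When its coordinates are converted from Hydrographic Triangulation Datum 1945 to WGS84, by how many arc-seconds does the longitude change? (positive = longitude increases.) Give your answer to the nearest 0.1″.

sin φ = -0.867793, cos φ = 0.496925, sin λ = -0.493585, cos λ = -0.869697.
East component: ΔE = −sin λ·ΔX + cos λ·ΔY = −(-0.493585)(-573.5) + (-0.869697)(-156.3) = -147.14 m.
1° of latitude spans πR/180 = 111125 m; at latitude φ, 1° of longitude spans that × cos φ = 55220.9 m, so Δλ = -147.14 / 55220.9 × 3600 = -9.592″.

Δλ = -9.6″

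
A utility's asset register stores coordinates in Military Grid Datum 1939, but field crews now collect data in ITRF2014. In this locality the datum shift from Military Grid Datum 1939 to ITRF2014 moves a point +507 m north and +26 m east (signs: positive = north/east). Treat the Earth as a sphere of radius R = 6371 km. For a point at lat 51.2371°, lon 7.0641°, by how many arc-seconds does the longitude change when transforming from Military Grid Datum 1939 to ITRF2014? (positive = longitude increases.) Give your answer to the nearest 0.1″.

Δλ = 1.3″

At latitude 51.2371°, cos φ = 0.626099.
One radian of longitude at latitude φ spans R cos φ, so Δλ = ΔE / (R cos φ) = 26.0 / (6371000 × 0.626099) = 6.5181e-06 rad = 1.344″.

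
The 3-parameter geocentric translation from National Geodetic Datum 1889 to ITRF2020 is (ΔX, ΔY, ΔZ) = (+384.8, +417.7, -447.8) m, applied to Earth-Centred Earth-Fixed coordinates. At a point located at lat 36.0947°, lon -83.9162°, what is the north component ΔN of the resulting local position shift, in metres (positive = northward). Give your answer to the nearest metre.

The local north axis is (−sin φ cos λ, −sin φ sin λ, cos φ), giving ΔN = -24.026 + 244.690 − 361.842 = -141.18 m.

ΔN = -141 m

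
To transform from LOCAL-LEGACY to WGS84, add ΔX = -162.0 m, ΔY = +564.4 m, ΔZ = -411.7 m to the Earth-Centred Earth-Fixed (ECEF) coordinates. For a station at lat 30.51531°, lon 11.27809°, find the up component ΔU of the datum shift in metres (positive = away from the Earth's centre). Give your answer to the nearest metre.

ΔU = -251 m

The local up (radial) axis is (cos φ cos λ, cos φ sin λ, sin φ), giving ΔU = -136.867 + 95.092 − 209.048 = -250.82 m.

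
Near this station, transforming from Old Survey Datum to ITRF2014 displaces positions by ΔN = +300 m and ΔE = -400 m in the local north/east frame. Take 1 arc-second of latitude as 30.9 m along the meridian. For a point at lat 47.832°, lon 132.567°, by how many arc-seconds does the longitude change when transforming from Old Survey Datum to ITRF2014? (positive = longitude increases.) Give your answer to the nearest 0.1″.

Δλ = -19.3″

At latitude 47.832°, cos φ = 0.671307.
1″ of longitude at this latitude = 30.90 × cos φ = 20.7434 m, so Δλ = -400.0 / 20.7434 = -19.283″.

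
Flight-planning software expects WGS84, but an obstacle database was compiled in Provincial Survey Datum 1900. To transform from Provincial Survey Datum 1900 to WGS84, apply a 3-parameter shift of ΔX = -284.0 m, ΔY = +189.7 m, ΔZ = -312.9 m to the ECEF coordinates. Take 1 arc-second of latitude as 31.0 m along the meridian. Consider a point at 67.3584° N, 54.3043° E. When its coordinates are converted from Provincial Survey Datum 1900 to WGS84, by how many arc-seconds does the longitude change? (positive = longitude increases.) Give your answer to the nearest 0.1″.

Δλ = 28.6″

sin φ = 0.922931, cos φ = 0.384966, sin λ = 0.812127, cos λ = 0.583480.
East component: ΔE = −sin λ·ΔX + cos λ·ΔY = −(0.812127)(-284.0) + (0.583480)(189.7) = 341.33 m.
1° of latitude spans 3600 × 31.00 = 111600 m; at latitude φ, 1° of longitude spans that × cos φ = 42962.2 m, so Δλ = 341.33 / 42962.2 × 3600 = 28.602″.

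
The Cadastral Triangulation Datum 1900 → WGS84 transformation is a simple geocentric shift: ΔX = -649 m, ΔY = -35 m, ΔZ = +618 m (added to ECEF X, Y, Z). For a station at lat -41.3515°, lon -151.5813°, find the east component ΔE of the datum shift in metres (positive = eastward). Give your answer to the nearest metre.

The local east axis at (φ, λ) is (−sin λ, cos λ, 0), so ΔE = −sin(-151.5813°)·(-649) + cos(-151.5813°)·(-35) = -278.08 m.

ΔE = -278 m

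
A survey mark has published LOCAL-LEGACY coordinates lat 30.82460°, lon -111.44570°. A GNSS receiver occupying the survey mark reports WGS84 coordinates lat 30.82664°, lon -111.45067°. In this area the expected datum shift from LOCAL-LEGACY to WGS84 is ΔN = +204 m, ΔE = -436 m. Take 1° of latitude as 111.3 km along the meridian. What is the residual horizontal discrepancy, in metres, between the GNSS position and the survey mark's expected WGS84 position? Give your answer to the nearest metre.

Observed coordinate differences: Δφ = +0.00204°, Δλ = -0.00497°.
Converting to metres (1° lat = 111300 m, cos φ = 0.858740): observed ΔN = 227.1 m, observed ΔE = -475.0 m.
Subtracting the expected shift leaves a residual of 227.1 − (204) = 23.1 m north and -475.0 − (-436) = -39.0 m east.
Residual distance = √(23.1² + (-39.0)²) = 45.3 m.

45 m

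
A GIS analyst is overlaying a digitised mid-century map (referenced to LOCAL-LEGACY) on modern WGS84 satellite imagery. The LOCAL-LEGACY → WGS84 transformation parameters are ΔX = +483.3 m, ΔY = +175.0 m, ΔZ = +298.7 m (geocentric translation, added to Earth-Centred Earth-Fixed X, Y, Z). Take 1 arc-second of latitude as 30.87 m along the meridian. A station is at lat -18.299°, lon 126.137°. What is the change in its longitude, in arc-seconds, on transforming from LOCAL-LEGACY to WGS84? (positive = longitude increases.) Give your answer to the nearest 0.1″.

sin φ = -0.313976, cos φ = 0.949431, sin λ = 0.807609, cos λ = -0.589718.
East component: ΔE = −sin λ·ΔX + cos λ·ΔY = −(0.807609)(483.3) + (-0.589718)(175.0) = -493.52 m.
1° of latitude spans 3600 × 30.87 = 111132 m; at latitude φ, 1° of longitude spans that × cos φ = 105512.2 m, so Δλ = -493.52 / 105512.2 × 3600 = -16.838″.

Δλ = -16.8″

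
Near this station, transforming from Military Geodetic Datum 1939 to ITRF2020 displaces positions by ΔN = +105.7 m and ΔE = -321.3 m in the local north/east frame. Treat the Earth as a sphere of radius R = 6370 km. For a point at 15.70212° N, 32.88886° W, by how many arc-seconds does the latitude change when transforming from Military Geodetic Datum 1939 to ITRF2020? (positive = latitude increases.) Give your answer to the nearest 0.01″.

On a sphere of radius R, 1 rad of latitude = R, so Δφ = ΔN / R = 105.7 / 6370000 = 1.6593e-05 rad = 3.423″.

Δφ = 3.42″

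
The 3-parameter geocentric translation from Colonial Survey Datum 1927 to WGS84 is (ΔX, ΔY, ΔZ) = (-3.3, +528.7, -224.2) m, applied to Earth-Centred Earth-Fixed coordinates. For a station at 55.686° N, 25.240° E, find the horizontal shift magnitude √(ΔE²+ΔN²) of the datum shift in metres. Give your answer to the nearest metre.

At φ = 55.686°, λ = 25.240°: sin φ = 0.825961, cos φ = 0.563728, sin λ = 0.426411, cos λ = 0.904530.
ΔE = −sin λ·ΔX + cos λ·ΔY = −(0.426411)·(-3.3) + (0.904530)·(528.7) = 479.63 m.
ΔN = −sin φ cos λ·ΔX − sin φ sin λ·ΔY + cos φ·ΔZ = −(0.825961)(0.904530)(-3.3) − (0.825961)(0.426411)(528.7) + (0.563728)(-224.2) = -310.13 m.
Horizontal magnitude = √(ΔE² + ΔN²) = √(479.63² + (-310.13)²) = 571.16 m.

571 m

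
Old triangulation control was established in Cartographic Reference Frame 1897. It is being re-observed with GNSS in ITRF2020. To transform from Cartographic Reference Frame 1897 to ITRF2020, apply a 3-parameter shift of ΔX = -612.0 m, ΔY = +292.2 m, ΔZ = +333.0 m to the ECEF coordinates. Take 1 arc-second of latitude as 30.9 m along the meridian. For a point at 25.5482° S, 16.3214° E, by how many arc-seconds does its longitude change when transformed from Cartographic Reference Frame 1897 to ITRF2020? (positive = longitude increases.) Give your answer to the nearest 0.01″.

Δλ = 16.23″

sin φ = -0.431270, cos φ = 0.902223, sin λ = 0.281025, cos λ = 0.959700.
East component: ΔE = −sin λ·ΔX + cos λ·ΔY = −(0.281025)(-612.0) + (0.959700)(292.2) = 452.41 m.
1° of latitude spans 3600 × 30.90 = 111240 m; at latitude φ, 1° of longitude spans that × cos φ = 100363.3 m, so Δλ = 452.41 / 100363.3 × 3600 = 16.228″.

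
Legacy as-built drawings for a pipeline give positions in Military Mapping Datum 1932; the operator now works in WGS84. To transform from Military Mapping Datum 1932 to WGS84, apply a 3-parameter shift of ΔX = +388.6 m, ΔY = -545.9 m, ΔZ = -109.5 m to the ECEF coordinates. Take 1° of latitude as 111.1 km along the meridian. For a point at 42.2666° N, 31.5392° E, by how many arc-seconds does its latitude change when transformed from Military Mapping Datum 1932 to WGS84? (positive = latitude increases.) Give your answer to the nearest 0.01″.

Δφ = -3.62″

sin φ = 0.672581, cos φ = 0.740023, sin λ = 0.523082, cos λ = 0.852282.
North component: ΔN = −sin φ cos λ·ΔX − sin φ sin λ·ΔY + cos φ·ΔZ = −(0.672581)(0.852282)(388.6) − (0.672581)(0.523082)(-545.9) + (0.740023)(-109.5) = -111.73 m.
1° of latitude spans 111100 m, so Δφ = -111.73 / 111100 × 3600 = -3.621″.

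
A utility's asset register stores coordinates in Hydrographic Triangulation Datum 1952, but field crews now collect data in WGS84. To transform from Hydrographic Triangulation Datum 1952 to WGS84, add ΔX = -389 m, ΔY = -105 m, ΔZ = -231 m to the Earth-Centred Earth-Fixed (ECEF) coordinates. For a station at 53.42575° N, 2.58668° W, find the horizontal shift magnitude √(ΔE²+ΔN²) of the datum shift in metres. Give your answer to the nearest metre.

210 m

The local east axis at (φ, λ) is (−sin λ, cos λ, 0), so ΔE = −sin(-2.58668°)·(-389) + cos(-2.58668°)·(-105) = -122.45 m.
The local north axis is (−sin φ cos λ, −sin φ sin λ, cos φ), giving ΔN = 312.082 − 3.806 − 137.645 = 170.63 m.
Horizontal magnitude = √(ΔE² + ΔN²) = √((-122.45)² + 170.63²) = 210.02 m.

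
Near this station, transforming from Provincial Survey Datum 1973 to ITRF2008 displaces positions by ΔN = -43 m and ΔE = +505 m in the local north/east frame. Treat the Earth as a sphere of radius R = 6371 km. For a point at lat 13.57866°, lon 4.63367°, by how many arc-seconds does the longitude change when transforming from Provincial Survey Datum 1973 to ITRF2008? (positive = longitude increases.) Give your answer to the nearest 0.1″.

At latitude 13.57866°, cos φ = 0.972049.
One radian of longitude at latitude φ spans R cos φ, so Δλ = ΔE / (R cos φ) = 505.0 / (6371000 × 0.972049) = 8.1545e-05 rad = 16.820″.

Δλ = 16.8″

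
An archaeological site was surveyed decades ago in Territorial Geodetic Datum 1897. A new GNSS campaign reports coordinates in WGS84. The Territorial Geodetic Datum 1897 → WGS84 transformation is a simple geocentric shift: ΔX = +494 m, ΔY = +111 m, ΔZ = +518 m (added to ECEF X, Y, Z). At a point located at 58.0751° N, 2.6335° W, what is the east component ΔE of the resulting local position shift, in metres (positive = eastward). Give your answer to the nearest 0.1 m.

The local east axis at (φ, λ) is (−sin λ, cos λ, 0), so ΔE = −sin(-2.6335°)·494 + cos(-2.6335°)·111 = 133.58 m.

ΔE = 133.6 m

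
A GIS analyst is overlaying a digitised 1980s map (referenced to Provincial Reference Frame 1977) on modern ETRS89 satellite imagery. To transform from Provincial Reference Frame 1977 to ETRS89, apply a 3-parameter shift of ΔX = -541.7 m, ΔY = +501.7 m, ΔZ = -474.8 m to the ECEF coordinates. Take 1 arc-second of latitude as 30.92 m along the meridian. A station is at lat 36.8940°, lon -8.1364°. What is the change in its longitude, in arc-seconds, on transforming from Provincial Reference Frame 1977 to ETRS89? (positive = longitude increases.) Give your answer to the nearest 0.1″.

sin φ = 0.600336, cos φ = 0.799748, sin λ = -0.141530, cos λ = 0.989934.
East component: ΔE = −sin λ·ΔX + cos λ·ΔY = −(-0.141530)(-541.7) + (0.989934)(501.7) = 419.98 m.
1° of latitude spans 3600 × 30.92 = 111312 m; at latitude φ, 1° of longitude spans that × cos φ = 89021.5 m, so Δλ = 419.98 / 89021.5 × 3600 = 16.984″.

Δλ = 17.0″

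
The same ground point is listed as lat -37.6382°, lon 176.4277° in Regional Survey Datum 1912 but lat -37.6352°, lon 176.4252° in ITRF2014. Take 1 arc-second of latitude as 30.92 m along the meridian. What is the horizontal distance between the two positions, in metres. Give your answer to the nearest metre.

Δφ = -37.6352° − -37.6382° = +0.0030°; Δλ = 176.4252° − 176.4277° = -0.0025°.
1° of latitude = 3600 × 30.92 = 111312 m.
ΔN = Δφ × 111312 = 333.9 m; ΔE = Δλ × 111312 × cos(-37.6382°) = -0.0025 × 111312 × 0.791883 = -220.4 m.
Distance = √(ΔE² + ΔN²) = √((-220.4)² + 333.9²) = 400.1 m.

400 m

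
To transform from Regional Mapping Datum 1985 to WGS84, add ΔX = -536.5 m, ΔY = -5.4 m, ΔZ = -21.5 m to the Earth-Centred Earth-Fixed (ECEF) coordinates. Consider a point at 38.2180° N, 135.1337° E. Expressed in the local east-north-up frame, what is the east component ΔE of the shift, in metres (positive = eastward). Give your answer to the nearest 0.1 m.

The local east axis at (φ, λ) is (−sin λ, cos λ, 0), so ΔE = −sin(135.1337°)·(-536.5) + cos(135.1337°)·(-5.4) = 382.30 m.

ΔE = 382.3 m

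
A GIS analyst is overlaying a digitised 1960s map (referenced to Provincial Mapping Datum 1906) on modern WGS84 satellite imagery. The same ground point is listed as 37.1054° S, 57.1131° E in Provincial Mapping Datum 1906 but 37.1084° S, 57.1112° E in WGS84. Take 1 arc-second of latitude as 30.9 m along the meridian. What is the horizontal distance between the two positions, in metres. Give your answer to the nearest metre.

374 m

Δφ = -37.1084° − -37.1054° = -0.0030°; Δλ = 57.1112° − 57.1131° = -0.0019°.
1° of latitude = 3600 × 30.90 = 111240 m.
ΔN = Δφ × 111240 = -333.7 m; ΔE = Δλ × 111240 × cos(-37.1054°) = -0.0019 × 111240 × 0.797527 = -168.6 m.
Distance = √(ΔE² + ΔN²) = √((-168.6)² + (-333.7)²) = 373.9 m.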